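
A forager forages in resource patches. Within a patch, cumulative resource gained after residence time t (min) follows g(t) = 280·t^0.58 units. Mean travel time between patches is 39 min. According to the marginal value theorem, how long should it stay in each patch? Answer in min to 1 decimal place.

53.9 min

Maximise g(t)/(T+t): set derivative to zero → g'(t)(T+t) = g(t).
g'(t) = 0.58·280·t^-0.42. Setting 0.58·280·t^-0.42 = 280·t^0.58/(39+t) gives 0.58(39+t) = t, so 0.42·t = 0.58×39.
t* = 0.58×39/0.42 = 53.86 min.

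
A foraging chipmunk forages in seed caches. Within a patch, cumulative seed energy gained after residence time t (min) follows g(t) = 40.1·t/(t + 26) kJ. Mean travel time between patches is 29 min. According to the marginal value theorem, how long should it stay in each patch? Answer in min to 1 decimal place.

27.5 min

Maximise g(t)/(T+t): set derivative to zero → g'(t)(T+t) = g(t).
g'(t) = 40.1·26/(t + 26)². Setting 40.1·26/(t+26)² = 40.1t/[(t+26)(29+t)] gives 26(29+t) = t(t+26), so t² = 26×29 = 754.
t* = √754 = 27.46 min.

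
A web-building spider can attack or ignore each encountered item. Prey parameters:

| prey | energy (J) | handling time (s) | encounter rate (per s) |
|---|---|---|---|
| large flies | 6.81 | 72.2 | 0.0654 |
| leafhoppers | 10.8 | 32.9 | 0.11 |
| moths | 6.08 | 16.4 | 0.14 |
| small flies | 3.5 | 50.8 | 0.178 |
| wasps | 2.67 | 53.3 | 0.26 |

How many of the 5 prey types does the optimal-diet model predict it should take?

Rank by E/h (J/s): moths 0.371, leafhoppers 0.328, large flies 0.0943, small flies 0.0689, wasps 0.0501. Include each in turn until the next type's E/h falls below the running intake rate.
Rate on top 1: 0.2583. leafhoppers: 0.328 > 0.2583 → include.
Rate on top 2: 0.2949. large flies: 0.0943 < 0.2949 → exclude; stop.
Optimal diet: moths, leafhoppers — 2 of 5 types.

2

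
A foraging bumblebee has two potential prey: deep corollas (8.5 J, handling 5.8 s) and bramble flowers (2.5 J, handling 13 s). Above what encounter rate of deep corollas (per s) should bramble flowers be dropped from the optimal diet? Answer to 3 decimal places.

Drop bramble flowers once their profitability E₂/h₂ falls below the rate achievable on deep corollas alone: E₂/h₂ = λE₁/(1 + λh₁).
Solve for λ: λE₁h₂ = E₂(1 + λh₁) → λ(E₁h₂ − E₂h₁) = E₂ → λ = E₂/(E₁h₂ − E₂h₁).
λ = 2.5/(8.5×13 − 2.5×5.8) = 2.5/96 = 0.02604 per s.

0.026 per s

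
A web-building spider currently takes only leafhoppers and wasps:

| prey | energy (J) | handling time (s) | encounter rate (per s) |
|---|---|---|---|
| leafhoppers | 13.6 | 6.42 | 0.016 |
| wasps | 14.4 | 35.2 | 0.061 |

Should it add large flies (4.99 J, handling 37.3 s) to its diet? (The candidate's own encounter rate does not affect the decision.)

On leafhoppers and wasps alone, R = ΣλE/(1+Σλh) = 1.096/3.25 = 0.3372 J/s.
Profitability of large flies: 4.99/37.3 = 0.1338 J/s.
Since 0.1338 < R, time spent handling large flies is better spent searching.

No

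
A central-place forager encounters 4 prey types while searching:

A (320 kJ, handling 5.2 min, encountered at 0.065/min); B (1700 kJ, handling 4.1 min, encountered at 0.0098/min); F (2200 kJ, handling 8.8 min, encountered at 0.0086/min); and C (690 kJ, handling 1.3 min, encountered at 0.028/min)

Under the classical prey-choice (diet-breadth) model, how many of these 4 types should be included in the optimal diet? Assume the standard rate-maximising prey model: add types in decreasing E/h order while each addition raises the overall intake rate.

Profitabilities (E/h, kJ/min): C 531, B 415, F 250, A 61.5. Add prey in this order while the next type's profitability exceeds the intake rate on those already taken.
Rate on top 1: 18.64. B: 415 > 18.64 → include.
Rate on top 2: 33.42. F: 250 > 33.42 → include.
Rate on top 3: 47.65. A: 61.5 > 47.65 → include.
Optimal diet: C, B, F, A — 4 of 4 types.

4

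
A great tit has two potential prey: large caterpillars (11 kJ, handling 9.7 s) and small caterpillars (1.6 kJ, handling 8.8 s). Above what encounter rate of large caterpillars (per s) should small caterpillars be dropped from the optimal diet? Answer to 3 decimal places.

0.020 per s

At the threshold, the rate on large caterpillars alone equals the profitability of small caterpillars: λ·11/(1 + λ·9.7) = 1.6/8.8 = 0.1818.
Rearranging, λ(11 − 0.1818×9.7) = 0.1818, so λ = 0.1818/9.236 = 0.01969 per s.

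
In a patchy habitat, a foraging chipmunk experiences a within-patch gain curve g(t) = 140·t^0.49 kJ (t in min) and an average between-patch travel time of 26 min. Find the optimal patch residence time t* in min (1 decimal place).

Maximise g(t)/(T+t): set derivative to zero → g'(t)(T+t) = g(t).
g'(t) = 0.49·140·t^-0.51. Setting 0.49·140·t^-0.51 = 140·t^0.49/(26+t) gives 0.49(26+t) = t, so 0.51·t = 0.49×26.
t* = 0.49×26/0.51 = 24.98 min.

25.0 min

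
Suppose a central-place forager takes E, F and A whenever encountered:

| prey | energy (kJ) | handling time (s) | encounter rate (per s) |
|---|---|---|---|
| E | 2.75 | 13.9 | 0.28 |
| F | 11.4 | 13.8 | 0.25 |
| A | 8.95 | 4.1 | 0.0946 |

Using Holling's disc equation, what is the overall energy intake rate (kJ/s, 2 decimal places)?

Energy encountered per unit search time: 0.28×2.75 + 0.25×11.4 + 0.0946×8.95 = 4.467 kJ/s.
Handling time per unit search time: 0.28×13.9 + 0.25×13.8 + 0.0946×4.1 = 7.73.
Rate = 4.467/(1 + 7.73) = 0.5117 kJ/s.

0.51 kJ/s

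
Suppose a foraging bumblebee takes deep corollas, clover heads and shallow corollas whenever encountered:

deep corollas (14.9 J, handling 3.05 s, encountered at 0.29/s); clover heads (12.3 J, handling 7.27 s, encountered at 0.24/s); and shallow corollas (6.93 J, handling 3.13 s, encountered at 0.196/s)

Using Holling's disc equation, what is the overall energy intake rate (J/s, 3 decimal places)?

Energy encountered per unit search time: 0.29×14.9 + 0.24×12.3 + 0.196×6.93 = 8.631 J/s.
Handling time per unit search time: 0.29×3.05 + 0.24×7.27 + 0.196×3.13 = 3.243.
Rate = 8.631/(1 + 3.243) = 2.034 J/s.

2.034 J/s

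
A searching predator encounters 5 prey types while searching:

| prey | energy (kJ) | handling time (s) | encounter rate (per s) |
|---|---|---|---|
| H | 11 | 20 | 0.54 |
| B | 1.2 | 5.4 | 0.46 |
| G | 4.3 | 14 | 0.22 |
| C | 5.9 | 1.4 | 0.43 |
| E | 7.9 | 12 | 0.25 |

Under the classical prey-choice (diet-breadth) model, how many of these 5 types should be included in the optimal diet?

1

E/h in descending order: C 4.21, E 0.658, H 0.55, G 0.307, B 0.222 kJ/s. The optimal diet is the largest prefix of this list for which every included type satisfies E_i/h_i > R on the types above it.
Rate on top 1: 1.584. E: 0.658 < 1.584 → exclude; stop.
Optimal diet: C — 1 of 5 types.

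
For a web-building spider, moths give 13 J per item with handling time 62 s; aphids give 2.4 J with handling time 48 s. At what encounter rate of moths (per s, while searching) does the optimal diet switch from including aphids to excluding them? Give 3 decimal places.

At the threshold, the rate on moths alone equals the profitability of aphids: λ·13/(1 + λ·62) = 2.4/48 = 0.05.
Rearranging, λ(13 − 0.05×62) = 0.05, so λ = 0.05/9.9 = 0.005051 per s.

0.005 per s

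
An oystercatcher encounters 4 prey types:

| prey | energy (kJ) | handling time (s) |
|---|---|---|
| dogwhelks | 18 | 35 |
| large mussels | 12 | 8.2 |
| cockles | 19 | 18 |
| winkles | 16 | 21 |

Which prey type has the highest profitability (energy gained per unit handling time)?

large mussels

Profitability E/h (kJ/s): dogwhelks = 18/35 = 0.514, large mussels = 12/8.2 = 1.46, cockles = 19/18 = 1.06, winkles = 16/21 = 0.762.
Ranked: large mussels > cockles > winkles > dogwhelks.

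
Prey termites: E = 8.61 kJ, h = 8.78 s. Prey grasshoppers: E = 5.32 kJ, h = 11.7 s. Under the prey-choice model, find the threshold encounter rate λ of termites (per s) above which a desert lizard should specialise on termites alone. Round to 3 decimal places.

0.098 per s

The zero-one rule: include grasshoppers iff E₂/h₂ > λE₁/(1+λh₁). Equality gives the switch point.
λE₁h₂ = E₂ + λE₂h₁ ⇒ λ = E₂/(E₁h₂ − E₂h₁) = 5.32/(100.7 − 46.71) = 0.09847 per s.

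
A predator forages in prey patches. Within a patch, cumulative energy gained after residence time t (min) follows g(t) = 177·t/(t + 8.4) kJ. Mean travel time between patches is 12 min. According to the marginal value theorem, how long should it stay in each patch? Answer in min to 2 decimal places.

By the marginal value theorem, leave when the instantaneous gain rate g'(t) equals the habitat-wide average g(t)/(T + t).
g'(t) = 177·8.4/(t + 8.4)². Setting 177·8.4/(t+8.4)² = 177t/[(t+8.4)(12+t)] gives 8.4(12+t) = t(t+8.4), so t² = 8.4×12 = 100.8.
t* = √100.8 = 10.04 min.

10.04 min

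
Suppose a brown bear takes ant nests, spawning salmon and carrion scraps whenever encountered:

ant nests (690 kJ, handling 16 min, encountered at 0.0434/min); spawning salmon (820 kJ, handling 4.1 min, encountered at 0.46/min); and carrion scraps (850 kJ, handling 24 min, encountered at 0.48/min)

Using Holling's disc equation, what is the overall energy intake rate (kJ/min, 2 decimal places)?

R = (0.0434×690 + 0.46×820 + 0.48×850) / (1 + 0.0434×16 + 0.46×4.1 + 0.48×24) = 815.1/15.1 = 53.98 kJ/min.

53.98 kJ/min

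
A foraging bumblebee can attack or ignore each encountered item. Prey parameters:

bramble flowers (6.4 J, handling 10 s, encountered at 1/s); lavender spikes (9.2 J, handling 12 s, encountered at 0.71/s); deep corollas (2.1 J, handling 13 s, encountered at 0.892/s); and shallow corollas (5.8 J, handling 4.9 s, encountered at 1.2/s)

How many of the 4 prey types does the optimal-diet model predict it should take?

Rank by E/h (J/s): shallow corollas 1.18, lavender spikes 0.767, bramble flowers 0.64, deep corollas 0.162. Include each in turn until the next type's E/h falls below the running intake rate.
Rate on top 1: 1.012. lavender spikes: 0.767 < 1.012 → exclude; stop.
Optimal diet: shallow corollas — 1 of 4 types.

1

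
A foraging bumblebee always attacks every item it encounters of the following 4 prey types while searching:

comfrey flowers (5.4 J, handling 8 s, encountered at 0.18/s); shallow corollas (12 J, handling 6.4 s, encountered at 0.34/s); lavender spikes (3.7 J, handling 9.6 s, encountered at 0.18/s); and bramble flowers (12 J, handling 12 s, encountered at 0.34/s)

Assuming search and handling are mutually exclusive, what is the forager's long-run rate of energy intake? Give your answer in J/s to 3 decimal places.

0.940 J/s

R = Σλ_iE_i / (1 + Σλ_ih_i)
Numerator: 0.18×5.4 + 0.34×12 + 0.18×3.7 + 0.34×12 = 9.798
Denominator: 1 + 0.18×8 + 0.34×6.4 + 0.18×9.6 + 0.34×12 = 10.42
R = 9.798/10.42 = 0.9399 J/s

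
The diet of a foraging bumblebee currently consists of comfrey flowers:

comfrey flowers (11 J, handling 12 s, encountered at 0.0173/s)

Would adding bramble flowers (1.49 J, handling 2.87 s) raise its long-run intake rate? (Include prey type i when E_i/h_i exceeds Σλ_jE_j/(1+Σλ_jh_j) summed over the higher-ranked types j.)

Intake rate on the current diet: R = (0.0173×11) / (1 + 0.0173×12) = 0.1903/1.208 = 0.1576 J/s.
bramble flowers: E/h = 1.49/2.87 = 0.5192 J/s.
0.5192 > 0.1576, so adding bramble flowers raises the average — include it.

Yes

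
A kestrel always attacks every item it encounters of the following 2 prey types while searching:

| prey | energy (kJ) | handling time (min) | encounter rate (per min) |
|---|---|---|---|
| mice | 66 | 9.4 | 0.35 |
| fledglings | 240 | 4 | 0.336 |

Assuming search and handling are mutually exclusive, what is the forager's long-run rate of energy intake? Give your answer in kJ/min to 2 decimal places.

18.41 kJ/min

Energy encountered per unit search time: 0.35×66 + 0.336×240 = 103.7 kJ/min.
Handling time per unit search time: 0.35×9.4 + 0.336×4 = 4.634.
Rate = 103.7/(1 + 4.634) = 18.41 kJ/min.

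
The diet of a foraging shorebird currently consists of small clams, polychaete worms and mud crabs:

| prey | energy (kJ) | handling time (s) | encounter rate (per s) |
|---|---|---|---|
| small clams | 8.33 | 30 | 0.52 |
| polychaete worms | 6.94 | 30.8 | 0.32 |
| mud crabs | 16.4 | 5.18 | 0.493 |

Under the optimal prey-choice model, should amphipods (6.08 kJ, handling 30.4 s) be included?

Current rate: (0.52×8.33 + 0.32×6.94 + 0.493×16.4)/(1 + 0.52×30 + 0.32×30.8 + 0.493×5.18) = 0.5046 kJ/s.
amphipods: E/h = 6.08/30.4 = 0.2 kJ/s.
0.2 < 0.5046, so adding amphipods would lower the average — exclude it.

No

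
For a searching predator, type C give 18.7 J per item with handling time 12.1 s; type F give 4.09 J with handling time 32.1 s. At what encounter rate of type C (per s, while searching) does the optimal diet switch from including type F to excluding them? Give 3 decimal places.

The zero-one rule: include type F iff E₂/h₂ > λE₁/(1+λh₁). Equality gives the switch point.
λE₁h₂ = E₂ + λE₂h₁ ⇒ λ = E₂/(E₁h₂ − E₂h₁) = 4.09/(600.3 − 49.49) = 0.007426 per s.

0.007 per s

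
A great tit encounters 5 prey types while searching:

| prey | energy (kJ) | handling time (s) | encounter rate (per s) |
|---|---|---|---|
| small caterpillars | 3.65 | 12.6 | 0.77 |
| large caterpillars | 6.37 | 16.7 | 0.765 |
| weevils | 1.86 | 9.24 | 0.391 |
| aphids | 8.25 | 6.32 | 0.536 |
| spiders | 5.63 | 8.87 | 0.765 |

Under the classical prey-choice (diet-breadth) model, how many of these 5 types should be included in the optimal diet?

1

Profitabilities (E/h, kJ/s): aphids 1.31, spiders 0.635, large caterpillars 0.381, small caterpillars 0.29, weevils 0.201. Add prey in this order while the next type's profitability exceeds the intake rate on those already taken.
Rate on top 1: 1.008. spiders: 0.635 < 1.008 → exclude; stop.
Optimal diet: aphids — 1 of 5 types.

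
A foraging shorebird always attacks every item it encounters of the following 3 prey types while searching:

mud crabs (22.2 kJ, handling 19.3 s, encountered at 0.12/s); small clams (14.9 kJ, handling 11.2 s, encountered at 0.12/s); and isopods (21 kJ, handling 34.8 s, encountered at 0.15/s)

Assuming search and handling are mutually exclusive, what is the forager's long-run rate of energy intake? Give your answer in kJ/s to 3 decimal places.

Energy encountered per unit search time: 0.12×22.2 + 0.12×14.9 + 0.15×21 = 7.602 kJ/s.
Handling time per unit search time: 0.12×19.3 + 0.12×11.2 + 0.15×34.8 = 8.88.
Rate = 7.602/(1 + 8.88) = 0.7694 kJ/s.

0.769 kJ/s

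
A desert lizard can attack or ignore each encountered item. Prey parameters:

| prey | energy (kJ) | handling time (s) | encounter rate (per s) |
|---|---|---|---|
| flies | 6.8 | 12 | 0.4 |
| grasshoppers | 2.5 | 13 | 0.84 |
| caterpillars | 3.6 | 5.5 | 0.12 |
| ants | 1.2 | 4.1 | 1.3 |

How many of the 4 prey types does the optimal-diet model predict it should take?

E/h in descending order: caterpillars 0.655, flies 0.567, ants 0.293, grasshoppers 0.192 kJ/s. The optimal diet is the largest prefix of this list for which every included type satisfies E_i/h_i > R on the types above it.
Rate on top 1: 0.2602. flies: 0.567 > 0.2602 → include.
Rate on top 2: 0.4879. ants: 0.293 < 0.4879 → exclude; stop.
Optimal diet: caterpillars, flies — 2 of 4 types.

2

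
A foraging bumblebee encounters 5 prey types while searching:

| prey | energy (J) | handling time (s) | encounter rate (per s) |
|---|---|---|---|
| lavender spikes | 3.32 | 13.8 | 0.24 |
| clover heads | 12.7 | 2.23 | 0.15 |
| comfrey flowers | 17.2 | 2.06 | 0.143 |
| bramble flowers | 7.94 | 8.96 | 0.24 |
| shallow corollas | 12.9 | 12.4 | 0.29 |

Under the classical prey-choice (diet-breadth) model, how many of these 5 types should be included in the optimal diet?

Rank by E/h (J/s): comfrey flowers 8.35, clover heads 5.7, shallow corollas 1.04, bramble flowers 0.886, lavender spikes 0.241. Include each in turn until the next type's E/h falls below the running intake rate.
Rate on top 1: 1.9. clover heads: 5.7 > 1.9 → include.
Rate on top 2: 2.679. shallow corollas: 1.04 < 2.679 → exclude; stop.
Optimal diet: comfrey flowers, clover heads — 2 of 5 types.

2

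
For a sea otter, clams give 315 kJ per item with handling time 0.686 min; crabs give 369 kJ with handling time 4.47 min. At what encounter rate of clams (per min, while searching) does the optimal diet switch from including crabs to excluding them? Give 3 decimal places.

0.320 per min

At the threshold, the rate on clams alone equals the profitability of crabs: λ·315/(1 + λ·0.686) = 369/4.47 = 82.55.
Rearranging, λ(315 − 82.55×0.686) = 82.55, so λ = 82.55/258.4 = 0.3195 per min.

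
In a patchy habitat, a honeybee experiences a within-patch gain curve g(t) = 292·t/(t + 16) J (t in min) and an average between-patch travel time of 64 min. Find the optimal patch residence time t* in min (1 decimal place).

32.0 min

By the marginal value theorem, leave when the instantaneous gain rate g'(t) equals the habitat-wide average g(t)/(T + t).
g'(t) = 292·16/(t + 16)². Setting 292·16/(t+16)² = 292t/[(t+16)(64+t)] gives 16(64+t) = t(t+16), so t² = 16×64 = 1024.
t* = √1024 = 32 min.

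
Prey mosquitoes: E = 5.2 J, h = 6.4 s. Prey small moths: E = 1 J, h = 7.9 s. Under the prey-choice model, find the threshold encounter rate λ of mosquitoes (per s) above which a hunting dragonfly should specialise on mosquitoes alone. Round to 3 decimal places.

0.029 per s

Drop small moths once their profitability E₂/h₂ falls below the rate achievable on mosquitoes alone: E₂/h₂ = λE₁/(1 + λh₁).
Solve for λ: λE₁h₂ = E₂(1 + λh₁) → λ(E₁h₂ − E₂h₁) = E₂ → λ = E₂/(E₁h₂ − E₂h₁).
λ = 1/(5.2×7.9 − 1×6.4) = 1/34.68 = 0.02884 per s.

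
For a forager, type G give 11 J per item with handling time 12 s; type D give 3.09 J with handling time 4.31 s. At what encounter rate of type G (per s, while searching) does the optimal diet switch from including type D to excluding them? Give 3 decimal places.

0.299 per s

At the threshold, the rate on type G alone equals the profitability of type D: λ·11/(1 + λ·12) = 3.09/4.31 = 0.7169.
Rearranging, λ(11 − 0.7169×12) = 0.7169, so λ = 0.7169/2.397 = 0.2991 per s.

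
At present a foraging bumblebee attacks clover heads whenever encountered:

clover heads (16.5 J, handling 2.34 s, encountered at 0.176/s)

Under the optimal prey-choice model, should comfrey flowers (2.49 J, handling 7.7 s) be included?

Intake rate on the current diet: R = (0.176×16.5) / (1 + 0.176×2.34) = 2.904/1.412 = 2.057 J/s.
Profitability of comfrey flowers: 2.49/7.7 = 0.3234 J/s.
Since 0.3234 < R, time spent handling comfrey flowers is better spent searching.

No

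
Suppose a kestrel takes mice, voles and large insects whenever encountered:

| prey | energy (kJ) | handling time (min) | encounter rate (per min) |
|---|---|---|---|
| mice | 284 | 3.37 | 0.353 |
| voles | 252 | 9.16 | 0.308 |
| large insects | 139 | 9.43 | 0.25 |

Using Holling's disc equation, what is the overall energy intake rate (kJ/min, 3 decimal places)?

R = (0.353×284 + 0.308×252 + 0.25×139) / (1 + 0.353×3.37 + 0.308×9.16 + 0.25×9.43) = 212.6/7.368 = 28.86 kJ/min.

28.855 kJ/min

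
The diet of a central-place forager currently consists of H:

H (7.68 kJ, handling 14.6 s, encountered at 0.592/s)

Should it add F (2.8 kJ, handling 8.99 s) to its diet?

No

Current rate: (0.592×7.68)/(1 + 0.592×14.6) = 0.4715 kJ/s.
F: E/h = 2.8/8.99 = 0.3115 kJ/s.
Since 0.3115 < R, time spent handling F is better spent searching.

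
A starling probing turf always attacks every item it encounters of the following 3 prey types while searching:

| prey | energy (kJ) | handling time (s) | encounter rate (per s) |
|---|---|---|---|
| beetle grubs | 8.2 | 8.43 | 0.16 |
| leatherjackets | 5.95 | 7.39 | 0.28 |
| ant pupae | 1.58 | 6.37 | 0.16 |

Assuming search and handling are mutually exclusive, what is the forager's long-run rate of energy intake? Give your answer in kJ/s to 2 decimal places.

0.59 kJ/s

R = Σλ_iE_i / (1 + Σλ_ih_i)
Numerator: 0.16×8.2 + 0.28×5.95 + 0.16×1.58 = 3.231
Denominator: 1 + 0.16×8.43 + 0.28×7.39 + 0.16×6.37 = 5.437
R = 3.231/5.437 = 0.5942 kJ/s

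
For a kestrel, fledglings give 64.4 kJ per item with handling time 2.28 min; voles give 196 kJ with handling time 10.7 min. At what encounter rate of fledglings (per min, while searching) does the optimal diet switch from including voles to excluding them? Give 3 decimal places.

0.809 per min

Drop voles once their profitability E₂/h₂ falls below the rate achievable on fledglings alone: E₂/h₂ = λE₁/(1 + λh₁).
Solve for λ: λE₁h₂ = E₂(1 + λh₁) → λ(E₁h₂ − E₂h₁) = E₂ → λ = E₂/(E₁h₂ − E₂h₁).
λ = 196/(64.4×10.7 − 196×2.28) = 196/242.2 = 0.8092 per min.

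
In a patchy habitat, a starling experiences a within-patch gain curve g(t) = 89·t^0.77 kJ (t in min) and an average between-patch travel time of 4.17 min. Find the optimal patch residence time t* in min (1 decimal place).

14.0 min

Maximise g(t)/(T+t): set derivative to zero → g'(t)(T+t) = g(t).
g'(t) = 0.77·89·t^-0.23. Setting 0.77·89·t^-0.23 = 89·t^0.77/(4.17+t) gives 0.77(4.17+t) = t, so 0.23·t = 0.77×4.17.
t* = 0.77×4.17/0.23 = 13.96 min.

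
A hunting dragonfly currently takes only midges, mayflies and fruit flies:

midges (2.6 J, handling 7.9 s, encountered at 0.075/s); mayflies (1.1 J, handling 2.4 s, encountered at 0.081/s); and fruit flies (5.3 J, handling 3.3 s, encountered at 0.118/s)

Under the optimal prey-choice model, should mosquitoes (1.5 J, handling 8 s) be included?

No

Intake rate on the current diet: R = (0.075×2.6 + 0.081×1.1 + 0.118×5.3) / (1 + 0.075×7.9 + 0.081×2.4 + 0.118×3.3) = 0.9095/2.176 = 0.4179 J/s.
Profitability of mosquitoes: 1.5/8 = 0.1875 J/s.
0.1875 < 0.4179, so adding mosquitoes would lower the average — exclude it.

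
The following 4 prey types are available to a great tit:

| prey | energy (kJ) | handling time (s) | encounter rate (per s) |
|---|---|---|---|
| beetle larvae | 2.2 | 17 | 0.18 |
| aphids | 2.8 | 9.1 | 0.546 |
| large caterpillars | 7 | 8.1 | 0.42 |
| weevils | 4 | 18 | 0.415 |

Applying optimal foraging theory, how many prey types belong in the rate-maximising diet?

1

Profitabilities (E/h, kJ/s): large caterpillars 0.864, aphids 0.308, weevils 0.222, beetle larvae 0.129. Add prey in this order while the next type's profitability exceeds the intake rate on those already taken.
Rate on top 1: 0.6679. aphids: 0.308 < 0.6679 → exclude; stop.
Optimal diet: large caterpillars — 1 of 4 types.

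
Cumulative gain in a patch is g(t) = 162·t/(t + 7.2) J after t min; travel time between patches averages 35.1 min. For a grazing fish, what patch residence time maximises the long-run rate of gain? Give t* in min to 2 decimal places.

Maximise g(t)/(T+t): set derivative to zero → g'(t)(T+t) = g(t).
g'(t) = 162·7.2/(t + 7.2)². Setting 162·7.2/(t+7.2)² = 162t/[(t+7.2)(35.1+t)] gives 7.2(35.1+t) = t(t+7.2), so t² = 7.2×35.1 = 252.7.
t* = √252.7 = 15.9 min.

15.90 min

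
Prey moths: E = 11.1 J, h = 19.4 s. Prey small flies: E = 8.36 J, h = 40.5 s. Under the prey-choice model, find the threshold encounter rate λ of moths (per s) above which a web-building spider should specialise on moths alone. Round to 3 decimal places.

At the threshold, the rate on moths alone equals the profitability of small flies: λ·11.1/(1 + λ·19.4) = 8.36/40.5 = 0.2064.
Rearranging, λ(11.1 − 0.2064×19.4) = 0.2064, so λ = 0.2064/7.095 = 0.02909 per s.

0.029 per s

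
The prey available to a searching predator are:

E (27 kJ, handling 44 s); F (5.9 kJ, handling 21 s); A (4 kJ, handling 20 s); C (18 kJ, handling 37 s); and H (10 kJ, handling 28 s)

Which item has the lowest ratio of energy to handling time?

A

In descending order of E/h:
E: 27/44 = 0.614 kJ/s
C: 18/37 = 0.486 kJ/s
H: 10/28 = 0.357 kJ/s
F: 5.9/21 = 0.281 kJ/s
A: 4/20 = 0.2 kJ/s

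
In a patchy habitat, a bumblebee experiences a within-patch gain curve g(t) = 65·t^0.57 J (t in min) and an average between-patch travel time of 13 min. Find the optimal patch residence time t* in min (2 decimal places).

17.23 min

Optimal t* satisfies g'(t*) = g(t*)/(T + t*).
g'(t) = 0.57·65·t^-0.43. Setting 0.57·65·t^-0.43 = 65·t^0.57/(13+t) gives 0.57(13+t) = t, so 0.43·t = 0.57×13.
t* = 0.57×13/0.43 = 17.23 min.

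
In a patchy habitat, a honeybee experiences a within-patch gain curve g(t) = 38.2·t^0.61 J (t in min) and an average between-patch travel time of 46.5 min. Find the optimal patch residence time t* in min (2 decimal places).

72.73 min

By the marginal value theorem, leave when the instantaneous gain rate g'(t) equals the habitat-wide average g(t)/(T + t).
g'(t) = 0.61·38.2·t^-0.39. Setting 0.61·38.2·t^-0.39 = 38.2·t^0.61/(46.5+t) gives 0.61(46.5+t) = t, so 0.39·t = 0.61×46.5.
t* = 0.61×46.5/0.39 = 72.73 min.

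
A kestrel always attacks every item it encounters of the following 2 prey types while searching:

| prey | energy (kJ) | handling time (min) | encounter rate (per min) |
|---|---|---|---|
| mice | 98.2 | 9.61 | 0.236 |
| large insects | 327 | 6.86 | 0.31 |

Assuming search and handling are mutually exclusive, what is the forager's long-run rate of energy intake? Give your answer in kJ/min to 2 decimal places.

R = (0.236×98.2 + 0.31×327) / (1 + 0.236×9.61 + 0.31×6.86) = 124.5/5.395 = 23.09 kJ/min.

23.09 kJ/min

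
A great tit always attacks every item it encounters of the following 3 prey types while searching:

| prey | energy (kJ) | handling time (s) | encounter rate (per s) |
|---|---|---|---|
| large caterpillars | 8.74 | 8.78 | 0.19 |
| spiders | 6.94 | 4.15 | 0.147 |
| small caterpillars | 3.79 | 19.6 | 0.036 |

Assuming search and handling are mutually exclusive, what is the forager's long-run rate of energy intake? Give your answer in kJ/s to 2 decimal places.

0.71 kJ/s

R = (0.19×8.74 + 0.147×6.94 + 0.036×3.79) / (1 + 0.19×8.78 + 0.147×4.15 + 0.036×19.6) = 2.817/3.984 = 0.7072 kJ/s.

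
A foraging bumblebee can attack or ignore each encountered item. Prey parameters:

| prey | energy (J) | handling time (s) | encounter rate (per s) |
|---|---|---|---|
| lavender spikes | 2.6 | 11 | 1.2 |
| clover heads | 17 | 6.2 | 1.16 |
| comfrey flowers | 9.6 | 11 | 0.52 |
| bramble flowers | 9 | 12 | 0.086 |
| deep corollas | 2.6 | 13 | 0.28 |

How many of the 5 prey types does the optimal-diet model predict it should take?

1

Profitabilities (E/h, J/s): clover heads 2.74, comfrey flowers 0.873, bramble flowers 0.75, lavender spikes 0.236, deep corollas 0.2. Add prey in this order while the next type's profitability exceeds the intake rate on those already taken.
Rate on top 1: 2.407. comfrey flowers: 0.873 < 2.407 → exclude; stop.
Optimal diet: clover heads — 1 of 5 types.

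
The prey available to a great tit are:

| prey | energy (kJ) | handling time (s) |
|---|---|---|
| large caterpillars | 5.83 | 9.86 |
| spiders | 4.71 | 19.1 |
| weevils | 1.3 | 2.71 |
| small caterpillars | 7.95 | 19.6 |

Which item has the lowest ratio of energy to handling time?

In descending order of E/h:
large caterpillars: 5.83/9.86 = 0.591 kJ/s
weevils: 1.3/2.71 = 0.48 kJ/s
small caterpillars: 7.95/19.6 = 0.406 kJ/s
spiders: 4.71/19.1 = 0.247 kJ/s

spiders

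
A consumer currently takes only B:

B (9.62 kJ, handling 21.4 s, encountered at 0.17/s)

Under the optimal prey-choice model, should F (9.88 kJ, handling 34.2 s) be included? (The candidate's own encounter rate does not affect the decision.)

Intake rate on the current diet: R = (0.17×9.62) / (1 + 0.17×21.4) = 1.635/4.638 = 0.3526 kJ/s.
F: E/h = 9.88/34.2 = 0.2889 kJ/s.
0.2889 < 0.3526, so adding F would lower the average — exclude it.

No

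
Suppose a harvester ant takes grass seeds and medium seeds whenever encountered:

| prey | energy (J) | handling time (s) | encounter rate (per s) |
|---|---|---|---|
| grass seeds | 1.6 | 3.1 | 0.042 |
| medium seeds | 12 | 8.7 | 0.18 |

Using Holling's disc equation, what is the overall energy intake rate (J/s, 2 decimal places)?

Energy encountered per unit search time: 0.042×1.6 + 0.18×12 = 2.227 J/s.
Handling time per unit search time: 0.042×3.1 + 0.18×8.7 = 1.696.
Rate = 2.227/(1 + 1.696) = 0.8261 J/s.

0.83 J/s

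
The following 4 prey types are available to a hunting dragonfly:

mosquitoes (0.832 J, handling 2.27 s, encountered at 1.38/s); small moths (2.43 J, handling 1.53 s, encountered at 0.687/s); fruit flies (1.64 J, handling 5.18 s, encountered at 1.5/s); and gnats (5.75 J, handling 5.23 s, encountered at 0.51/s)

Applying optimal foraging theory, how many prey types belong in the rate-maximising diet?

Profitabilities (E/h, J/s): small moths 1.59, gnats 1.1, mosquitoes 0.367, fruit flies 0.317. Add prey in this order while the next type's profitability exceeds the intake rate on those already taken.
Rate on top 1: 0.8139. gnats: 1.1 > 0.8139 → include.
Rate on top 2: 0.9753. mosquitoes: 0.367 < 0.9753 → exclude; stop.
Optimal diet: small moths, gnats — 2 of 4 types.

2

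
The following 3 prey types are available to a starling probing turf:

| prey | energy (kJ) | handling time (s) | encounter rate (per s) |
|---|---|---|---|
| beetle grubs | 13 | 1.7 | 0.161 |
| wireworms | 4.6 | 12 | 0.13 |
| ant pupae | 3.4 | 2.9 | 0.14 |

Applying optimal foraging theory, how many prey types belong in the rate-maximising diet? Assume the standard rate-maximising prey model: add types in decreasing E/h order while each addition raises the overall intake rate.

E/h in descending order: beetle grubs 7.65, ant pupae 1.17, wireworms 0.383 kJ/s. The optimal diet is the largest prefix of this list for which every included type satisfies E_i/h_i > R on the types above it.
Rate on top 1: 1.643. ant pupae: 1.17 < 1.643 → exclude; stop.
Optimal diet: beetle grubs — 1 of 3 types.

1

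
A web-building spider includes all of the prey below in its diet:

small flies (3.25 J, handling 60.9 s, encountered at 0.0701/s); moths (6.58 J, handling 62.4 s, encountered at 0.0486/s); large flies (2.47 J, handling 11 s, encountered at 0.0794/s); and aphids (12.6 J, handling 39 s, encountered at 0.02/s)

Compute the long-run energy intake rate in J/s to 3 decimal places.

0.100 J/s

R = (0.0701×3.25 + 0.0486×6.58 + 0.0794×2.47 + 0.02×12.6) / (1 + 0.0701×60.9 + 0.0486×62.4 + 0.0794×11 + 0.02×39) = 0.9957/9.955 = 0.1 J/s.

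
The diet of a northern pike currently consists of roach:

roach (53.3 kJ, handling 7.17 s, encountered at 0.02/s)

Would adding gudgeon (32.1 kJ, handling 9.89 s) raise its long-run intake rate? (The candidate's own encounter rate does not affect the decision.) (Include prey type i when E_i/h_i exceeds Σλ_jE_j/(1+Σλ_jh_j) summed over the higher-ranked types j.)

On roach alone, R = ΣλE/(1+Σλh) = 1.066/1.143 = 0.9323 kJ/s.
Profitability of gudgeon: 32.1/9.89 = 3.246 kJ/s.
Since 3.246 > R, including gudgeon increases the long-run rate.

Yes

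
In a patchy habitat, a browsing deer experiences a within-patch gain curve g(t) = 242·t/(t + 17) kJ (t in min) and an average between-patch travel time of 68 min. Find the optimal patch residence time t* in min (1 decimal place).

34.0 min

By the marginal value theorem, leave when the instantaneous gain rate g'(t) equals the habitat-wide average g(t)/(T + t).
g'(t) = 242·17/(t + 17)². Setting 242·17/(t+17)² = 242t/[(t+17)(68+t)] gives 17(68+t) = t(t+17), so t² = 17×68 = 1156.
t* = √1156 = 34 min.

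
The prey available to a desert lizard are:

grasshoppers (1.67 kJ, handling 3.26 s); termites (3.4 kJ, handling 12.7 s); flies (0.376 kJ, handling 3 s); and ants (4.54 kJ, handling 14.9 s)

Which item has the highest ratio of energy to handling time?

grasshoppers

Profitability E/h (kJ/s): grasshoppers = 1.67/3.26 = 0.512, termites = 3.4/12.7 = 0.268, flies = 0.376/3 = 0.125, ants = 4.54/14.9 = 0.305.
Ranked: grasshoppers > ants > termites > flies.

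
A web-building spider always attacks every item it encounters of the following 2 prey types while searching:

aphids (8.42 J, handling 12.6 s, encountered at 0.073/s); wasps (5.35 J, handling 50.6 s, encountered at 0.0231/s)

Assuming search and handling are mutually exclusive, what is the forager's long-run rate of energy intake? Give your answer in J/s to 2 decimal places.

0.24 J/s

R = Σλ_iE_i / (1 + Σλ_ih_i)
Numerator: 0.073×8.42 + 0.0231×5.35 = 0.7382
Denominator: 1 + 0.073×12.6 + 0.0231×50.6 = 3.089
R = 0.7382/3.089 = 0.239 J/s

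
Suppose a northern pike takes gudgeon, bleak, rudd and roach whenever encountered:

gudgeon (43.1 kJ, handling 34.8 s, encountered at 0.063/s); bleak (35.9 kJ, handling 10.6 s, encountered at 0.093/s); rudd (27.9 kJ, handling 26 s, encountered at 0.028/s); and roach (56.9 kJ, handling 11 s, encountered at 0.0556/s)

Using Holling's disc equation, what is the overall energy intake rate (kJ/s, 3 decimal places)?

1.812 kJ/s

R = Σλ_iE_i / (1 + Σλ_ih_i)
Numerator: 0.063×43.1 + 0.093×35.9 + 0.028×27.9 + 0.0556×56.9 = 9.999
Denominator: 1 + 0.063×34.8 + 0.093×10.6 + 0.028×26 + 0.0556×11 = 5.518
R = 9.999/5.518 = 1.812 kJ/s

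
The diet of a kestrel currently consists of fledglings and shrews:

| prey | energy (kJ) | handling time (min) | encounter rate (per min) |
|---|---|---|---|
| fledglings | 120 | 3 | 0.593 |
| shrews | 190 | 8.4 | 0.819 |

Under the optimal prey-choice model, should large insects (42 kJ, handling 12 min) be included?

On fledglings and shrews alone, R = ΣλE/(1+Σλh) = 226.8/9.659 = 23.48 kJ/min.
large insects: E/h = 42/12 = 3.5 kJ/min.
Since 3.5 < R, time spent handling large insects is better spent searching.

No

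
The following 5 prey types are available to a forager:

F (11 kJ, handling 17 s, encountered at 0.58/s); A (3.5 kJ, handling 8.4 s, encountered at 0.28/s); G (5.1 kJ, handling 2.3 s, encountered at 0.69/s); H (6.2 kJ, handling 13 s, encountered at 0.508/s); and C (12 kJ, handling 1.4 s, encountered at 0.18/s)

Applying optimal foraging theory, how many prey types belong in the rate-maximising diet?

2

E/h in descending order: C 8.57, G 2.22, F 0.647, H 0.477, A 0.417 kJ/s. The optimal diet is the largest prefix of this list for which every included type satisfies E_i/h_i > R on the types above it.
Rate on top 1: 1.725. G: 2.22 > 1.725 → include.
Rate on top 2: 2. F: 0.647 < 2 → exclude; stop.
Optimal diet: C, G — 2 of 5 types.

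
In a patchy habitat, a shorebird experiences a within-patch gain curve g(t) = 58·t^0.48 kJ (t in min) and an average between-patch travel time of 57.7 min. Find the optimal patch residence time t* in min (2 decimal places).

By the marginal value theorem, leave when the instantaneous gain rate g'(t) equals the habitat-wide average g(t)/(T + t).
g'(t) = 0.48·58·t^-0.52. Setting 0.48·58·t^-0.52 = 58·t^0.48/(57.7+t) gives 0.48(57.7+t) = t, so 0.52·t = 0.48×57.7.
t* = 0.48×57.7/0.52 = 53.26 min.

53.26 min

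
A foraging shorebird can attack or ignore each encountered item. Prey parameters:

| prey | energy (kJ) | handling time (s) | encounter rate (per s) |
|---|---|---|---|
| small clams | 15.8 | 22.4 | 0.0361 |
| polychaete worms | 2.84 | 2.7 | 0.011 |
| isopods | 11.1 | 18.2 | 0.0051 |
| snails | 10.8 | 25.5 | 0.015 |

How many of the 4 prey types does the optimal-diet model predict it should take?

Rank by E/h (kJ/s): polychaete worms 1.05, small clams 0.705, isopods 0.61, snails 0.424. Include each in turn until the next type's E/h falls below the running intake rate.
Rate on top 1: 0.03034. small clams: 0.705 > 0.03034 → include.
Rate on top 2: 0.3273. isopods: 0.61 > 0.3273 → include.
Rate on top 3: 0.3408. snails: 0.424 > 0.3408 → include.
Optimal diet: polychaete worms, small clams, isopods, snails — 4 of 4 types.

4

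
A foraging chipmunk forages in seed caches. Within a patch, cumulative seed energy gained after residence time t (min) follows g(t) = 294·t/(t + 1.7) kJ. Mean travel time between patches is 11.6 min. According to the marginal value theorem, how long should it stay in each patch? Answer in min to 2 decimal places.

4.44 min

Maximise g(t)/(T+t): set derivative to zero → g'(t)(T+t) = g(t).
g'(t) = 294·1.7/(t + 1.7)². Setting 294·1.7/(t+1.7)² = 294t/[(t+1.7)(11.6+t)] gives 1.7(11.6+t) = t(t+1.7), so t² = 1.7×11.6 = 19.72.
t* = √19.72 = 4.441 min.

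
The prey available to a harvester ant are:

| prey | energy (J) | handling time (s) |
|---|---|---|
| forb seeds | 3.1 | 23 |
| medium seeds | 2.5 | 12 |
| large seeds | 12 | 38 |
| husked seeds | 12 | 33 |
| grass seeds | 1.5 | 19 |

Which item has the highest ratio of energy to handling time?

husked seeds

In descending order of E/h:
husked seeds: 12/33 = 0.364 J/s
large seeds: 12/38 = 0.316 J/s
medium seeds: 2.5/12 = 0.208 J/s
forb seeds: 3.1/23 = 0.135 J/s
grass seeds: 1.5/19 = 0.0789 J/s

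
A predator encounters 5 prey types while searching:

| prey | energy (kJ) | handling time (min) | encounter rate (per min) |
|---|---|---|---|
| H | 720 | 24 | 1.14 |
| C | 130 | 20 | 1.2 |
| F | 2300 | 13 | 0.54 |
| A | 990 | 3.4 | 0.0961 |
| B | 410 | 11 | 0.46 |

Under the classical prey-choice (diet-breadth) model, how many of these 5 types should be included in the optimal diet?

Rank by E/h (kJ/min): A 291, F 177, B 37.3, H 30, C 6.5. Include each in turn until the next type's E/h falls below the running intake rate.
Rate on top 1: 71.71. F: 177 > 71.71 → include.
Rate on top 2: 160.2. B: 37.3 < 160.2 → exclude; stop.
Optimal diet: A, F — 2 of 5 types.

2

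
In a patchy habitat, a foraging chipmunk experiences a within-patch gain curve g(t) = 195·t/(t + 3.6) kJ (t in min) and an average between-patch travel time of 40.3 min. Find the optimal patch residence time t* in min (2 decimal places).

Optimal t* satisfies g'(t*) = g(t*)/(T + t*).
g'(t) = 195·3.6/(t + 3.6)². Setting 195·3.6/(t+3.6)² = 195t/[(t+3.6)(40.3+t)] gives 3.6(40.3+t) = t(t+3.6), so t² = 3.6×40.3 = 145.1.
t* = √145.1 = 12.04 min.

12.04 min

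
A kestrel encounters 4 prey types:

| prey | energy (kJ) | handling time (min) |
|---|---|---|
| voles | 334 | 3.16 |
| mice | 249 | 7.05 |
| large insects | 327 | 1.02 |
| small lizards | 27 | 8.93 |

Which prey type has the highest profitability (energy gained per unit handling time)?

large insects

Profitability E/h (kJ/min): voles = 334/3.16 = 106, mice = 249/7.05 = 35.3, large insects = 327/1.02 = 321, small lizards = 27/8.93 = 3.02.
Ranked: large insects > voles > mice > small lizards.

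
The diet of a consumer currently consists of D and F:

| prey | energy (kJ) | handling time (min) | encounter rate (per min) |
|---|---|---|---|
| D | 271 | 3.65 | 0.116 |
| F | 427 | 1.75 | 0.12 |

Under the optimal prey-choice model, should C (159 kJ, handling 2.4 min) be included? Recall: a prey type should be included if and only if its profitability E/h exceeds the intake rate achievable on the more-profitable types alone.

Yes

On D and F alone, R = ΣλE/(1+Σλh) = 82.68/1.633 = 50.62 kJ/min.
C: E/h = 159/2.4 = 66.25 kJ/min.
Since 66.25 > R, including C increases the long-run rate.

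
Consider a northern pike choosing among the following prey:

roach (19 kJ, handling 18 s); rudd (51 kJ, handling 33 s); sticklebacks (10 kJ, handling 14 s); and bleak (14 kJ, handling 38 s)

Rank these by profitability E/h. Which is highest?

Profitability E/h (kJ/s): roach = 19/18 = 1.06, rudd = 51/33 = 1.55, sticklebacks = 10/14 = 0.714, bleak = 14/38 = 0.368.
Ranked: rudd > roach > sticklebacks > bleak.

rudd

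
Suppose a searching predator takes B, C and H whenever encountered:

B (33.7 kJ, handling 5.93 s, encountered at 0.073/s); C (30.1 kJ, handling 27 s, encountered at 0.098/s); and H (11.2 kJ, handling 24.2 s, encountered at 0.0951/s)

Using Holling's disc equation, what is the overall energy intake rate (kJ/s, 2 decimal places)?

R = Σλ_iE_i / (1 + Σλ_ih_i)
Numerator: 0.073×33.7 + 0.098×30.1 + 0.0951×11.2 = 6.475
Denominator: 1 + 0.073×5.93 + 0.098×27 + 0.0951×24.2 = 6.38
R = 6.475/6.38 = 1.015 kJ/s

1.01 kJ/s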